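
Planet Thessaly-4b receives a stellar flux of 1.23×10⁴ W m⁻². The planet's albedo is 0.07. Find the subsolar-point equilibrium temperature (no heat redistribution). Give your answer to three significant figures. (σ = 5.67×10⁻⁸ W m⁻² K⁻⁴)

At the subsolar point the surface absorbs S(1−A) and emits σT⁴ per unit area — no factor of 4, since only the local patch is in balance.
T = [1.23×10⁴ × 0.93 / 5.67×10⁻⁸]^(1/4) = (2.02×10¹¹)^(1/4) = 670 K.

T_ss ≈ 670 K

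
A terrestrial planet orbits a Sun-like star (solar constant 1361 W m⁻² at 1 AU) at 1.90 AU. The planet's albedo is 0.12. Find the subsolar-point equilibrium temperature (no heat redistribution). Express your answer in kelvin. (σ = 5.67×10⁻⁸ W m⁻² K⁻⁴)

Flux at 1.90 AU: S = 1361/1.90² = 377 W m⁻².
At the subsolar point the surface absorbs S(1−A) and emits σT⁴ per unit area — no factor of 4, since only the local patch is in balance.
T = [377 × 0.88 / 5.67×10⁻⁸]^(1/4) = (5.85×10⁹)^(1/4) = 277 K.

T_ss ≈ 277 K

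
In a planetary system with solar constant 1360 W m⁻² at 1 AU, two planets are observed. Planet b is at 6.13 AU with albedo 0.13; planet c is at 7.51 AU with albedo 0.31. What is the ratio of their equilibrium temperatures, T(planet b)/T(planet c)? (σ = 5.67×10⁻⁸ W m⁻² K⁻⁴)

T₁/T₂ ≈ 1.173

T_eq = [S₀(1−A)/(4σd²)]^(1/4), so T ∝ (1−A)^(1/4) / √d.
T₁ = [1360×0.87/(4×5.67×10⁻⁸×6.13²)]^(1/4) = 108.55 K.
T₂ = [1360×0.69/(4×5.67×10⁻⁸×7.51²)]^(1/4) = 92.55 K.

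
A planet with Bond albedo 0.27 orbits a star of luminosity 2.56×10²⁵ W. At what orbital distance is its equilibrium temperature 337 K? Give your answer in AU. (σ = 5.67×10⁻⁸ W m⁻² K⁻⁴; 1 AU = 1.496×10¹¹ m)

From T_eq⁴ = L(1−A)/(16πσd²): d = √[L(1−A)/(16πσT_eq⁴)].
d = √[2.56×10²⁵ × 0.73 / (16π × 5.67×10⁻⁸ × (337)⁴)] = 2.25×10¹⁰ m = 0.151 AU.

d ≈ 0.151 AU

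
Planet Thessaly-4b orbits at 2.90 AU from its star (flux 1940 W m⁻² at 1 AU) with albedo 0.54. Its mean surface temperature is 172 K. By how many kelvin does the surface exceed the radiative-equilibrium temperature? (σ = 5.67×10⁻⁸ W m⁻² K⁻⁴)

S = 1940/2.90² = 230.7 W m⁻².
T_eq = [S(1−A)/(4σ)]^(1/4) = [230.7×0.46/(4×5.67×10⁻⁸)]^(1/4) = 147.1 K.
ΔT = T_surf − T_eq = 172 − 147.1.

ΔT ≈ 24.9 K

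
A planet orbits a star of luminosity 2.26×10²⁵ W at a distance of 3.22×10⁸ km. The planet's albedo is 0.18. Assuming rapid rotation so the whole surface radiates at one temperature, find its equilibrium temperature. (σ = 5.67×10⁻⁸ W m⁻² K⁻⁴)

T_eq ≈ 89.0 K

d = 3.22×10⁸ km = 3.22×10¹¹ m.
Flux: S = L/(4πd²) = 2.26×10²⁵/(4π×(3.22×10¹¹)²) = 17.3 W m⁻².
Energy balance: absorbed = emitted ⇒ πR²·S(1−A) = 4πR²·σT_eq⁴, so T_eq⁴ = S(1−A)/(4σ).
T_eq = [17.3 × 0.82 / (4 × 5.67×10⁻⁸)]^(1/4) = (6.27×10⁷)^(1/4) = 89.0 K.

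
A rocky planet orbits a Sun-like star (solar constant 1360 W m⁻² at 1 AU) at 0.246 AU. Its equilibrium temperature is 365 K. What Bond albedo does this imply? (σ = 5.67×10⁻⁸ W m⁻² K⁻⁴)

Flux at 0.246 AU: S = 1360/0.246² = 2.25×10⁴ W m⁻².
From T_eq⁴ = S(1−A)/(4σ): 1−A = 4σT_eq⁴/S.
1−A = 4 × 5.67×10⁻⁸ × (365)⁴ / 2.25×10⁴ = 0.179.

A ≈ 0.82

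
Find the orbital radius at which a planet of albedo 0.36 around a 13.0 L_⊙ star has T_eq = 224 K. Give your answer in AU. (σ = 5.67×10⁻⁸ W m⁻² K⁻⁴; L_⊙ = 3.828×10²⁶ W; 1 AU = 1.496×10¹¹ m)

L = 13.0 × 3.828×10²⁶ = 4.98×10²⁷ W.
From T_eq⁴ = L(1−A)/(16πσd²): d = √[L(1−A)/(16πσT_eq⁴)].
d = √[4.98×10²⁷ × 0.64 / (16π × 5.67×10⁻⁸ × (224)⁴)] = 6.66×10¹¹ m = 4.45 AU.

d ≈ 4.45 AU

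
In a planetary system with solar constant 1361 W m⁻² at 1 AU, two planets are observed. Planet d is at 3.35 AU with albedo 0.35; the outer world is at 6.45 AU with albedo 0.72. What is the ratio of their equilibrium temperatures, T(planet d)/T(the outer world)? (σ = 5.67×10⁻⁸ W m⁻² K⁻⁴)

T_eq = [S₀(1−A)/(4σd²)]^(1/4), so T ∝ (1−A)^(1/4) / √d.
T₁ = [1361×0.65/(4×5.67×10⁻⁸×3.35²)]^(1/4) = 136.54 K.
T₂ = [1361×0.28/(4×5.67×10⁻⁸×6.45²)]^(1/4) = 79.72 K.

T₁/T₂ ≈ 1.713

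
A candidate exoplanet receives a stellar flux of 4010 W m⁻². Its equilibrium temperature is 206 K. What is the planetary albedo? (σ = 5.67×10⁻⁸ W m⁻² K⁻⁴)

From T_eq⁴ = S(1−A)/(4σ): 1−A = 4σT_eq⁴/S.
1−A = 4 × 5.67×10⁻⁸ × (206)⁴ / 4010 = 0.102.

A ≈ 0.90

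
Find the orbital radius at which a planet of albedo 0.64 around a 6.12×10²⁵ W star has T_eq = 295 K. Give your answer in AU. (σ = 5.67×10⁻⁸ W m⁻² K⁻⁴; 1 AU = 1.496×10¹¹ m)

From T_eq⁴ = L(1−A)/(16πσd²): d = √[L(1−A)/(16πσT_eq⁴)].
d = √[6.12×10²⁵ × 0.36 / (16π × 5.67×10⁻⁸ × (295)⁴)] = 3.19×10¹⁰ m = 0.214 AU.

d ≈ 0.214 AU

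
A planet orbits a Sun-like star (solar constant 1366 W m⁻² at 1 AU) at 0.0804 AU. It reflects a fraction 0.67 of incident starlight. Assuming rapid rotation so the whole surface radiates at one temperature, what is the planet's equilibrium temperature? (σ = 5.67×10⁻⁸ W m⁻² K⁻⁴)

T_eq ≈ 745 K

Flux at 0.0804 AU: S = 1366/0.0804² = 2.11×10⁵ W m⁻².
Energy balance: absorbed = emitted ⇒ πR²·S(1−A) = 4πR²·σT_eq⁴, so T_eq⁴ = S(1−A)/(4σ).
T_eq = [2.11×10⁵ × 0.33 / (4 × 5.67×10⁻⁸)]^(1/4) = (3.07×10¹¹)^(1/4) = 745 K.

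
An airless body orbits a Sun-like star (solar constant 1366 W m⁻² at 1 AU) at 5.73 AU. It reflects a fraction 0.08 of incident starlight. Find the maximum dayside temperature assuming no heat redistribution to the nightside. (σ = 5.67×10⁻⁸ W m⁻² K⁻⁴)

T_ss ≈ 161 K

Flux at 5.73 AU: S = 1366/5.73² = 41.6 W m⁻².
With no redistribution each surface element balances locally: S(1−A) = σT⁴.
T = [41.6 × 0.92 / 5.67×10⁻⁸]^(1/4) = (6.75×10⁸)^(1/4) = 161 K.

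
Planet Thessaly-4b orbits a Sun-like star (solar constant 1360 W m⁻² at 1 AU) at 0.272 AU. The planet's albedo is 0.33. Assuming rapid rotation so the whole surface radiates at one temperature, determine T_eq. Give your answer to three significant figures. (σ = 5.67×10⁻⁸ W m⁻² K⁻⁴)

T_eq ≈ 483 K

Flux at 0.272 AU: S = 1360/0.272² = 1.84×10⁴ W m⁻².
Energy balance: absorbed = emitted ⇒ πR²·S(1−A) = 4πR²·σT_eq⁴, so T_eq⁴ = S(1−A)/(4σ).
T_eq = [1.84×10⁴ × 0.67 / (4 × 5.67×10⁻⁸)]^(1/4) = (5.43×10¹⁰)^(1/4) = 483 K.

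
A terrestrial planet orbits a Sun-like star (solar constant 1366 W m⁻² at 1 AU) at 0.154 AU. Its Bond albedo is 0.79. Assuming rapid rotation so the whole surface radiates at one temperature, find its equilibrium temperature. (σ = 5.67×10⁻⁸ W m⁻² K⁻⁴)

Flux at 0.154 AU: S = 1366/0.154² = 5.76×10⁴ W m⁻².
Energy balance: absorbed = emitted ⇒ πR²·S(1−A) = 4πR²·σT_eq⁴, so T_eq⁴ = S(1−A)/(4σ).
T_eq = [5.76×10⁴ × 0.21 / (4 × 5.67×10⁻⁸)]^(1/4) = (5.33×10¹⁰)^(1/4) = 481 K.

T_eq ≈ 481 K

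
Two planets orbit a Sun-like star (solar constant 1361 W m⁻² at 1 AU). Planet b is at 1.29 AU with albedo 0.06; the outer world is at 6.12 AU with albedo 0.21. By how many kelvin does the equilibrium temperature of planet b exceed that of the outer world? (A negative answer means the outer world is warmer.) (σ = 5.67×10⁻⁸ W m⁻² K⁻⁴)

T_eq = [S₀(1−A)/(4σd²)]^(1/4), so T ∝ (1−A)^(1/4) / √d.
T₁ = [1361×0.94/(4×5.67×10⁻⁸×1.29²)]^(1/4) = 241.29 K.
T₂ = [1361×0.79/(4×5.67×10⁻⁸×6.12²)]^(1/4) = 106.07 K.

ΔT ≈ 135.2 K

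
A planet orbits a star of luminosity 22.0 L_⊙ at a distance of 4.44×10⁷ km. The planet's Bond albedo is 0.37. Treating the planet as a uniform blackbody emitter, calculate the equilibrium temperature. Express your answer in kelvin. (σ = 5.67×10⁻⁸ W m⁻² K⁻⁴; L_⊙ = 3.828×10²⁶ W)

d = 4.44×10⁷ km = 4.44×10¹⁰ m.
L = 22.0 × 3.828×10²⁶ = 8.42×10²⁷ W.
Flux: S = L/(4πd²) = 8.42×10²⁷/(4π×(4.44×10¹⁰)²) = 3.40×10⁵ W m⁻².
Energy balance: absorbed = emitted ⇒ πR²·S(1−A) = 4πR²·σT_eq⁴, so T_eq⁴ = S(1−A)/(4σ).
T_eq = [3.40×10⁵ × 0.63 / (4 × 5.67×10⁻⁸)]^(1/4) = (9.44×10¹¹)^(1/4) = 986 K.

T_eq ≈ 986 K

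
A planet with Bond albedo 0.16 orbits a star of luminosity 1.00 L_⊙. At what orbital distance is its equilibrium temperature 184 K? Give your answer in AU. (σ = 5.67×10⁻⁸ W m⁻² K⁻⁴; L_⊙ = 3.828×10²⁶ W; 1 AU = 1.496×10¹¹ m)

L = 1.00 × 3.828×10²⁶ = 3.83×10²⁶ W.
From T_eq⁴ = L(1−A)/(16πσd²): d = √[L(1−A)/(16πσT_eq⁴)].
d = √[3.83×10²⁶ × 0.84 / (16π × 5.67×10⁻⁸ × (184)⁴)] = 3.14×10¹¹ m = 2.10 AU.

d ≈ 2.10 AU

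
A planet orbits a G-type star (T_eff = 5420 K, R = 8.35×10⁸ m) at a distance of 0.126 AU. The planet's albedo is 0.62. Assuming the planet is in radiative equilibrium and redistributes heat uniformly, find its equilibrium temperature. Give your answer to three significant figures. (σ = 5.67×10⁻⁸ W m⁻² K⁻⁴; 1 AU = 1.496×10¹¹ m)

d = 0.126 AU = 1.88×10¹⁰ m.
L = 4πR_⋆²σT_⋆⁴ = 4π(8.35×10⁸)² × 5.67×10⁻⁸ × (5420)⁴ = 4.29×10²⁶ W.
S = L/(4πd²) = 9.60×10⁴ W m⁻².
Energy balance: absorbed = emitted ⇒ πR²·S(1−A) = 4πR²·σT_eq⁴, so T_eq⁴ = S(1−A)/(4σ).
T_eq = [9.60×10⁴ × 0.38 / (4 × 5.67×10⁻⁸)]^(1/4) = (1.61×10¹¹)^(1/4) = 633 K.

T_eq ≈ 633 K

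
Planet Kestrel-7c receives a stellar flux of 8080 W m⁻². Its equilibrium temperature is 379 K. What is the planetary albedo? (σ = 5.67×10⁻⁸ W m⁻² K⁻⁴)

A ≈ 0.42

From T_eq⁴ = S(1−A)/(4σ): 1−A = 4σT_eq⁴/S.
1−A = 4 × 5.67×10⁻⁸ × (379)⁴ / 8080 = 0.579.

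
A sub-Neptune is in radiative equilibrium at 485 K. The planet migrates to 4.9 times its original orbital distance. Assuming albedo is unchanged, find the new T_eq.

T_eq ≈ 219 K

T_eq ∝ L^(1/4) · d^(−1/2).
T′ = 485 / 4.9^(1/2) = 219 K.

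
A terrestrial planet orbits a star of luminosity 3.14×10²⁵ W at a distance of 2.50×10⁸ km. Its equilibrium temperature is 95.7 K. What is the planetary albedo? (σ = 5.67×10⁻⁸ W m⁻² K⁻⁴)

A ≈ 0.52

d = 2.50×10⁸ km = 2.50×10¹¹ m.
Flux: S = L/(4πd²) = 3.14×10²⁵/(4π×(2.50×10¹¹)²) = 40.0 W m⁻².
From T_eq⁴ = S(1−A)/(4σ): 1−A = 4σT_eq⁴/S.
1−A = 4 × 5.67×10⁻⁸ × (95.7)⁴ / 40.0 = 0.476.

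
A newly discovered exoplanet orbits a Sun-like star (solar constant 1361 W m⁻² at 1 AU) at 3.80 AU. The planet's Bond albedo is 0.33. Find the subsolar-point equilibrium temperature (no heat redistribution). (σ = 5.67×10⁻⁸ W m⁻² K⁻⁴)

Flux at 3.80 AU: S = 1361/3.80² = 94.3 W m⁻².
At the subsolar point the surface absorbs S(1−A) and emits σT⁴ per unit area — no factor of 4, since only the local patch is in balance.
T = [94.3 × 0.67 / 5.67×10⁻⁸]^(1/4) = (1.11×10⁹)^(1/4) = 183 K.

T_ss ≈ 183 K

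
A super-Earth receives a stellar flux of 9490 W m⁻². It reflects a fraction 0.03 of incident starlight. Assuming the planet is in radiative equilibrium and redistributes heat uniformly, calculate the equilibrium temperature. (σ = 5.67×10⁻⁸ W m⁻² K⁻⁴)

T_eq ≈ 449 K

Energy balance: absorbed = emitted ⇒ πR²·S(1−A) = 4πR²·σT_eq⁴, so T_eq⁴ = S(1−A)/(4σ).
T_eq = [9490 × 0.97 / (4 × 5.67×10⁻⁸)]^(1/4) = (4.06×10¹⁰)^(1/4) = 449 K.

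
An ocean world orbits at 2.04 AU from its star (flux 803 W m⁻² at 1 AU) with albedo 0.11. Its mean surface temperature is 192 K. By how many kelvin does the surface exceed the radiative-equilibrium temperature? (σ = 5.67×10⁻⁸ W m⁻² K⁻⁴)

ΔT ≈ 26.1 K

S = 803/2.04² = 193.0 W m⁻².
T_eq = [S(1−A)/(4σ)]^(1/4) = [193.0×0.89/(4×5.67×10⁻⁸)]^(1/4) = 165.9 K.
ΔT = T_surf − T_eq = 192 − 165.9.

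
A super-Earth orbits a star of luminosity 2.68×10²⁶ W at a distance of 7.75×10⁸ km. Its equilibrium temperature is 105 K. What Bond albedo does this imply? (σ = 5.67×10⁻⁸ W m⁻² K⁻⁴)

d = 7.75×10⁸ km = 7.75×10¹¹ m.
Flux: S = L/(4πd²) = 2.68×10²⁶/(4π×(7.75×10¹¹)²) = 35.5 W m⁻².
From T_eq⁴ = S(1−A)/(4σ): 1−A = 4σT_eq⁴/S.
1−A = 4 × 5.67×10⁻⁸ × (105)⁴ / 35.5 = 0.776.

A ≈ 0.22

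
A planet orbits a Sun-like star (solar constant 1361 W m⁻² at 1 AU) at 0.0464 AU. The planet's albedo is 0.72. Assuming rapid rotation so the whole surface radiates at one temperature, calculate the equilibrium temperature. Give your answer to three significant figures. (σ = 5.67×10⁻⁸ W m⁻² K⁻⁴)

T_eq ≈ 940 K

Flux at 0.0464 AU: S = 1361/0.0464² = 6.32×10⁵ W m⁻².
Energy balance: absorbed = emitted ⇒ πR²·S(1−A) = 4πR²·σT_eq⁴, so T_eq⁴ = S(1−A)/(4σ).
T_eq = [6.32×10⁵ × 0.28 / (4 × 5.67×10⁻⁸)]^(1/4) = (7.80×10¹¹)^(1/4) = 940 K.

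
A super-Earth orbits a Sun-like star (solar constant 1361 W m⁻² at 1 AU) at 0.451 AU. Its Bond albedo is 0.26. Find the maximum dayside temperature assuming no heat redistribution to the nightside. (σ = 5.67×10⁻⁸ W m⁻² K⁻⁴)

Flux at 0.451 AU: S = 1361/0.451² = 6690 W m⁻².
With no redistribution each surface element balances locally: S(1−A) = σT⁴.
T = [6690 × 0.74 / 5.67×10⁻⁸]^(1/4) = (8.73×10¹⁰)^(1/4) = 544 K.

T_ss ≈ 544 K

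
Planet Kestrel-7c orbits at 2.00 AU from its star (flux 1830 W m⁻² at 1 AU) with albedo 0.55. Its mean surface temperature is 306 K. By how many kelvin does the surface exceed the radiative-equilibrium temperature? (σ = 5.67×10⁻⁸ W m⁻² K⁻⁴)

S = 1830/2.00² = 457.5 W m⁻².
T_eq = [S(1−A)/(4σ)]^(1/4) = [457.5×0.45/(4×5.67×10⁻⁸)]^(1/4) = 173.6 K.
ΔT = T_surf − T_eq = 306 − 173.6.

ΔT ≈ 132.4 K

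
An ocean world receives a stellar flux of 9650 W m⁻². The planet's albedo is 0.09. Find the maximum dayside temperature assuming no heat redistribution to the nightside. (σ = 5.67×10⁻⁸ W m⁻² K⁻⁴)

With no redistribution each surface element balances locally: S(1−A) = σT⁴.
T = [9650 × 0.91 / 5.67×10⁻⁸]^(1/4) = (1.55×10¹¹)^(1/4) = 627 K.

T_ss ≈ 627 K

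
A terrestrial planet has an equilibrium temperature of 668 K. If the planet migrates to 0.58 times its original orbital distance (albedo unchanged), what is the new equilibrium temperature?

T_eq ∝ L^(1/4) · d^(−1/2).
T′ = 668 / 0.58^(1/2) = 877 K.

T_eq ≈ 877 K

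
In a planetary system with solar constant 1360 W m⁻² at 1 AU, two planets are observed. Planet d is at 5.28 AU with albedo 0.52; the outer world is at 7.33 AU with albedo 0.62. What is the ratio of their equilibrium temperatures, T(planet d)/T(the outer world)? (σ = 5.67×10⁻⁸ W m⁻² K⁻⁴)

T_eq = [S₀(1−A)/(4σd²)]^(1/4), so T ∝ (1−A)^(1/4) / √d.
T₁ = [1360×0.48/(4×5.67×10⁻⁸×5.28²)]^(1/4) = 100.80 K.
T₂ = [1360×0.38/(4×5.67×10⁻⁸×7.33²)]^(1/4) = 80.70 K.

T₁/T₂ ≈ 1.249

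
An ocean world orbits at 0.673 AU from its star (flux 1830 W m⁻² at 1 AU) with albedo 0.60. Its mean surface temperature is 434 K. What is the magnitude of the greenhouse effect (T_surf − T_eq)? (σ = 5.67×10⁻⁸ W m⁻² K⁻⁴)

ΔT ≈ 143.5 K

S = 1830/0.673² = 4040 W m⁻².
T_eq = [S(1−A)/(4σ)]^(1/4) = [4040×0.40/(4×5.67×10⁻⁸)]^(1/4) = 290.5 K.
ΔT = T_surf − T_eq = 434 − 290.5.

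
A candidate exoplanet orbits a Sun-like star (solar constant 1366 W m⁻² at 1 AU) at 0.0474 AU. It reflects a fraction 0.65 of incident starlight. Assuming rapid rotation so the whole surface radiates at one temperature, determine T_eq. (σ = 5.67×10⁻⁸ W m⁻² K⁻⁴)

T_eq ≈ 984 K

Flux at 0.0474 AU: S = 1366/0.0474² = 6.08×10⁵ W m⁻².
Energy balance: absorbed = emitted ⇒ πR²·S(1−A) = 4πR²·σT_eq⁴, so T_eq⁴ = S(1−A)/(4σ).
T_eq = [6.08×10⁵ × 0.35 / (4 × 5.67×10⁻⁸)]^(1/4) = (9.38×10¹¹)^(1/4) = 984 K.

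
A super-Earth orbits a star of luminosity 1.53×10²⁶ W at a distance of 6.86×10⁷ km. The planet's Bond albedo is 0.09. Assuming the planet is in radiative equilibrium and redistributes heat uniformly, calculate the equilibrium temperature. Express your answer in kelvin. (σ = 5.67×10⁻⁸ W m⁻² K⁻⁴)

d = 6.86×10⁷ km = 6.86×10¹⁰ m.
Flux: S = L/(4πd²) = 1.53×10²⁶/(4π×(6.86×10¹⁰)²) = 2590 W m⁻².
Energy balance: absorbed = emitted ⇒ πR²·S(1−A) = 4πR²·σT_eq⁴, so T_eq⁴ = S(1−A)/(4σ).
T_eq = [2590 × 0.91 / (4 × 5.67×10⁻⁸)]^(1/4) = (1.04×10¹⁰)^(1/4) = 319 K.

T_eq ≈ 319 K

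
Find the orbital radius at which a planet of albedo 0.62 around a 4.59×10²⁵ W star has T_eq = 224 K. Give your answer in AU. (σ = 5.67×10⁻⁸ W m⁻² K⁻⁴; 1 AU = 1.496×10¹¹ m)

d ≈ 0.330 AU

From T_eq⁴ = L(1−A)/(16πσd²): d = √[L(1−A)/(16πσT_eq⁴)].
d = √[4.59×10²⁵ × 0.38 / (16π × 5.67×10⁻⁸ × (224)⁴)] = 4.93×10¹⁰ m = 0.330 AU.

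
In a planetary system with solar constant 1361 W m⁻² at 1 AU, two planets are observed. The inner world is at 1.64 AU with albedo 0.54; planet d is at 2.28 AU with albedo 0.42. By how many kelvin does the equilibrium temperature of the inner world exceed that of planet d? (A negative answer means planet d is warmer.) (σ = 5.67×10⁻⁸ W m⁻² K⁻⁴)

T_eq = [S₀(1−A)/(4σd²)]^(1/4), so T ∝ (1−A)^(1/4) / √d.
T₁ = [1361×0.46/(4×5.67×10⁻⁸×1.64²)]^(1/4) = 178.99 K.
T₂ = [1361×0.58/(4×5.67×10⁻⁸×2.28²)]^(1/4) = 160.86 K.

ΔT ≈ 18.1 K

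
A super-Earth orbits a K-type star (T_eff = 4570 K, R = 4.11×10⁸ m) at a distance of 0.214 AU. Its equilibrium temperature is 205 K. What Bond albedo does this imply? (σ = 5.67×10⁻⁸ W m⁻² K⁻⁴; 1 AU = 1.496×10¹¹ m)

A ≈ 0.90

d = 0.214 AU = 3.20×10¹⁰ m.
L = 4πR_⋆²σT_⋆⁴ = 4π(4.11×10⁸)² × 5.67×10⁻⁸ × (4570)⁴ = 5.25×10²⁵ W.
S = L/(4πd²) = 4080 W m⁻².
From T_eq⁴ = S(1−A)/(4σ): 1−A = 4σT_eq⁴/S.
1−A = 4 × 5.67×10⁻⁸ × (205)⁴ / 4080 = 0.098.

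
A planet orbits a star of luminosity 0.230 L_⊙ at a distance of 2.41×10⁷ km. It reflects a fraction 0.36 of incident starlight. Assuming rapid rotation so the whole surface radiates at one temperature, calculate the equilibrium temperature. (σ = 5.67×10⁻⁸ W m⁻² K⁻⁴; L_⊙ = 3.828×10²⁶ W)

T_eq ≈ 430 K

d = 2.41×10⁷ km = 2.41×10¹⁰ m.
L = 0.230 × 3.828×10²⁶ = 8.80×10²⁵ W.
Flux: S = L/(4πd²) = 8.80×10²⁵/(4π×(2.41×10¹⁰)²) = 1.21×10⁴ W m⁻².
Energy balance: absorbed = emitted ⇒ πR²·S(1−A) = 4πR²·σT_eq⁴, so T_eq⁴ = S(1−A)/(4σ).
T_eq = [1.21×10⁴ × 0.64 / (4 × 5.67×10⁻⁸)]^(1/4) = (3.40×10¹⁰)^(1/4) = 430 K.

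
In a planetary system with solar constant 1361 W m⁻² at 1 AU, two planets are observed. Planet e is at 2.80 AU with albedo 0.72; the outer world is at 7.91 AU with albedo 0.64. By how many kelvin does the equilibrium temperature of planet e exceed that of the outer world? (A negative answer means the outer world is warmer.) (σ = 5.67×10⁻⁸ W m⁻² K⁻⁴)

T_eq = [S₀(1−A)/(4σd²)]^(1/4), so T ∝ (1−A)^(1/4) / √d.
T₁ = [1361×0.28/(4×5.67×10⁻⁸×2.80²)]^(1/4) = 120.99 K.
T₂ = [1361×0.36/(4×5.67×10⁻⁸×7.91²)]^(1/4) = 76.66 K.

ΔT ≈ 44.3 K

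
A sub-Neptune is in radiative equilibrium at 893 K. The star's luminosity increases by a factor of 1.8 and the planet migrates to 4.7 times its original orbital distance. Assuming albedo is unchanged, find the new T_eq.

T_eq ≈ 477 K

T_eq ∝ L^(1/4) · d^(−1/2).
T′ = 893 × 1.8^(1/4) / 4.7^(1/2) = 477 K.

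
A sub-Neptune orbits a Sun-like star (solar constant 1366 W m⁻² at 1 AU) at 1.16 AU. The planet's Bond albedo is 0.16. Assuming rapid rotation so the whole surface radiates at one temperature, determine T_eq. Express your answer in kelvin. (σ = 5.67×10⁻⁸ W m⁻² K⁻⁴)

Flux at 1.16 AU: S = 1366/1.16² = 1020 W m⁻².
Energy balance: absorbed = emitted ⇒ πR²·S(1−A) = 4πR²·σT_eq⁴, so T_eq⁴ = S(1−A)/(4σ).
T_eq = [1020 × 0.84 / (4 × 5.67×10⁻⁸)]^(1/4) = (3.76×10⁹)^(1/4) = 248 K.

T_eq ≈ 248 K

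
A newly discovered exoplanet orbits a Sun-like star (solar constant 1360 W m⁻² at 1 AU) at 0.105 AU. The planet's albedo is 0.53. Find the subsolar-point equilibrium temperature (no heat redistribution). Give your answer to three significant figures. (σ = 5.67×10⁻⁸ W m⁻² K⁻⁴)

Flux at 0.105 AU: S = 1360/0.105² = 1.23×10⁵ W m⁻².
At the subsolar point the surface absorbs S(1−A) and emits σT⁴ per unit area — no factor of 4, since only the local patch is in balance.
T = [1.23×10⁵ × 0.47 / 5.67×10⁻⁸]^(1/4) = (1.02×10¹²)^(1/4) = 1010 K.

T_ss ≈ 1010 K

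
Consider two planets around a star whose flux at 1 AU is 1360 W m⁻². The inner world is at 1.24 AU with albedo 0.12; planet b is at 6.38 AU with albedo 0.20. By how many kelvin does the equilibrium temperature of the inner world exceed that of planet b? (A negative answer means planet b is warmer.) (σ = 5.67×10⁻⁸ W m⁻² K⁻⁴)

ΔT ≈ 137.8 K

T_eq = [S₀(1−A)/(4σd²)]^(1/4), so T ∝ (1−A)^(1/4) / √d.
T₁ = [1360×0.88/(4×5.67×10⁻⁸×1.24²)]^(1/4) = 242.04 K.
T₂ = [1360×0.80/(4×5.67×10⁻⁸×6.38²)]^(1/4) = 104.19 K.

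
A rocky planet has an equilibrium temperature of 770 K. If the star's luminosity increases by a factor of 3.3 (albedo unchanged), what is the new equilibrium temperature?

T_eq ≈ 1040 K

T_eq ∝ L^(1/4) · d^(−1/2).
T′ = 770 × 3.3^(1/4) = 1040 K.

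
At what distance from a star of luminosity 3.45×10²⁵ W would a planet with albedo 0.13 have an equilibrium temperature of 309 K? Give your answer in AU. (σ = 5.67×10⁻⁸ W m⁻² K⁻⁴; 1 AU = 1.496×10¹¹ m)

From T_eq⁴ = L(1−A)/(16πσd²): d = √[L(1−A)/(16πσT_eq⁴)].
d = √[3.45×10²⁵ × 0.87 / (16π × 5.67×10⁻⁸ × (309)⁴)] = 3.40×10¹⁰ m = 0.227 AU.

d ≈ 0.227 AU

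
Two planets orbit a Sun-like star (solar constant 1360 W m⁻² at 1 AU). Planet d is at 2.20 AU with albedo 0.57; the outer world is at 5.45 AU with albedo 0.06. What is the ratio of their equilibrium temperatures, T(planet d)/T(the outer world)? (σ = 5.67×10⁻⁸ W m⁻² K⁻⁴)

T₁/T₂ ≈ 1.294

T_eq = [S₀(1−A)/(4σd²)]^(1/4), so T ∝ (1−A)^(1/4) / √d.
T₁ = [1360×0.43/(4×5.67×10⁻⁸×2.20²)]^(1/4) = 151.93 K.
T₂ = [1360×0.94/(4×5.67×10⁻⁸×5.45²)]^(1/4) = 117.37 K.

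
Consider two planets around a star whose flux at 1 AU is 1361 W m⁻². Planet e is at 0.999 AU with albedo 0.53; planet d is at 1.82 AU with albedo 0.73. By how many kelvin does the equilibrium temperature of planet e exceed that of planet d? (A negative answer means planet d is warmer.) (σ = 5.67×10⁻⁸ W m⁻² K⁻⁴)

T_eq = [S₀(1−A)/(4σd²)]^(1/4), so T ∝ (1−A)^(1/4) / √d.
T₁ = [1361×0.47/(4×5.67×10⁻⁸×0.999²)]^(1/4) = 230.57 K.
T₂ = [1361×0.27/(4×5.67×10⁻⁸×1.82²)]^(1/4) = 148.72 K.

ΔT ≈ 81.8 K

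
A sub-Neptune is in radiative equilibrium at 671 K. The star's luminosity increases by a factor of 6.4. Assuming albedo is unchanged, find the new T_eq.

T_eq ∝ L^(1/4) · d^(−1/2).
T′ = 671 × 6.4^(1/4) = 1070 K.

T_eq ≈ 1070 K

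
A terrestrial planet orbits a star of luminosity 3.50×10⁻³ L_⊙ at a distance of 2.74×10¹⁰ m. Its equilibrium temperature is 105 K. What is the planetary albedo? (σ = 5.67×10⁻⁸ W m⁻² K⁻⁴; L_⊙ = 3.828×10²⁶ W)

A ≈ 0.81

L = 3.50×10⁻³ × 3.828×10²⁶ = 1.34×10²⁴ W.
Flux: S = L/(4πd²) = 1.34×10²⁴/(4π×(2.74×10¹⁰)²) = 142 W m⁻².
From T_eq⁴ = S(1−A)/(4σ): 1−A = 4σT_eq⁴/S.
1−A = 4 × 5.67×10⁻⁸ × (105)⁴ / 142 = 0.194.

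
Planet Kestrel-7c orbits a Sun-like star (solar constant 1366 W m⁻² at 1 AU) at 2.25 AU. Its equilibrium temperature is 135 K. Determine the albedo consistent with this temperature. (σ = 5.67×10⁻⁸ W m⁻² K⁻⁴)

A ≈ 0.72

Flux at 2.25 AU: S = 1366/2.25² = 270 W m⁻².
From T_eq⁴ = S(1−A)/(4σ): 1−A = 4σT_eq⁴/S.
1−A = 4 × 5.67×10⁻⁸ × (135)⁴ / 270 = 0.279.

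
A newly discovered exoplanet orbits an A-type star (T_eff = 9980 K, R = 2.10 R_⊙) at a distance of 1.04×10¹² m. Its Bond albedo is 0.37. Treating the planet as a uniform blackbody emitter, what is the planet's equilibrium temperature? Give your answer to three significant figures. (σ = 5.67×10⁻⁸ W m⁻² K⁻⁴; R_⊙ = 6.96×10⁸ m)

R_⋆ = 2.10 × 6.96×10⁸ = 1.46×10⁹ m.
L = 4πR_⋆²σT_⋆⁴ = 4π(1.46×10⁹)² × 5.67×10⁻⁸ × (9980)⁴ = 1.51×10²⁸ W.
S = L/(4πd²) = 1110 W m⁻².
Energy balance: absorbed = emitted ⇒ πR²·S(1−A) = 4πR²·σT_eq⁴, so T_eq⁴ = S(1−A)/(4σ).
T_eq = [1110 × 0.63 / (4 × 5.67×10⁻⁸)]^(1/4) = (3.09×10⁹)^(1/4) = 236 K.

T_eq ≈ 236 K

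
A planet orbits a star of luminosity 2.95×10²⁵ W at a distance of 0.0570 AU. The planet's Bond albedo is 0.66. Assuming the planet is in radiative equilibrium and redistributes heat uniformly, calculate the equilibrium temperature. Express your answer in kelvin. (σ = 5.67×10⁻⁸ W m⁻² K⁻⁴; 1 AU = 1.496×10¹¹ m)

d = 0.0570 AU = 8.53×10⁹ m.
Flux: S = L/(4πd²) = 2.95×10²⁵/(4π×(8.53×10⁹)²) = 3.23×10⁴ W m⁻².
Energy balance: absorbed = emitted ⇒ πR²·S(1−A) = 4πR²·σT_eq⁴, so T_eq⁴ = S(1−A)/(4σ).
T_eq = [3.23×10⁴ × 0.34 / (4 × 5.67×10⁻⁸)]^(1/4) = (4.84×10¹⁰)^(1/4) = 469 K.

T_eq ≈ 469 K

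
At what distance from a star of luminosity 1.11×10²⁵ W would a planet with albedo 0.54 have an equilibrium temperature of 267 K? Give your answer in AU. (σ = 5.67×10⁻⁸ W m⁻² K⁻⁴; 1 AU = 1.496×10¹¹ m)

d ≈ 0.126 AU

From T_eq⁴ = L(1−A)/(16πσd²): d = √[L(1−A)/(16πσT_eq⁴)].
d = √[1.11×10²⁵ × 0.46 / (16π × 5.67×10⁻⁸ × (267)⁴)] = 1.88×10¹⁰ m = 0.126 AU.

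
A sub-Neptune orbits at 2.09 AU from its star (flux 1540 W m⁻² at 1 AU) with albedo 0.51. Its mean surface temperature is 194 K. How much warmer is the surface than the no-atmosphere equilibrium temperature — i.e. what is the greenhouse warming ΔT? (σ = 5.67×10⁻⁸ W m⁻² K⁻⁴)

ΔT ≈ 27.9 K

S = 1540/2.09² = 352.6 W m⁻².
T_eq = [S(1−A)/(4σ)]^(1/4) = [352.6×0.49/(4×5.67×10⁻⁸)]^(1/4) = 166.1 K.
ΔT = T_surf − T_eq = 194 − 166.1.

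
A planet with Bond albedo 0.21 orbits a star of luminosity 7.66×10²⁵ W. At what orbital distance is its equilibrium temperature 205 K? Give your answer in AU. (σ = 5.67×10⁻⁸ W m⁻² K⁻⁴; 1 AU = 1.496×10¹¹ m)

d ≈ 0.733 AU

From T_eq⁴ = L(1−A)/(16πσd²): d = √[L(1−A)/(16πσT_eq⁴)].
d = √[7.66×10²⁵ × 0.79 / (16π × 5.67×10⁻⁸ × (205)⁴)] = 1.10×10¹¹ m = 0.733 AU.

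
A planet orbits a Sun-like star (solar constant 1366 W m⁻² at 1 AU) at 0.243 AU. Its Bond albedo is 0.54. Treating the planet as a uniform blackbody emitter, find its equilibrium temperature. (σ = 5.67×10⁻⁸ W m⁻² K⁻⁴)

T_eq ≈ 465 K

Flux at 0.243 AU: S = 1366/0.243² = 2.31×10⁴ W m⁻².
Energy balance: absorbed = emitted ⇒ πR²·S(1−A) = 4πR²·σT_eq⁴, so T_eq⁴ = S(1−A)/(4σ).
T_eq = [2.31×10⁴ × 0.46 / (4 × 5.67×10⁻⁸)]^(1/4) = (4.69×10¹⁰)^(1/4) = 465 K.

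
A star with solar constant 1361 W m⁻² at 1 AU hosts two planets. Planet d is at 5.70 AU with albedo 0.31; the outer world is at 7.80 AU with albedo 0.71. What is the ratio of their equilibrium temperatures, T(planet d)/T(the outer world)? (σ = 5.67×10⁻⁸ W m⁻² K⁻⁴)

T_eq = [S₀(1−A)/(4σd²)]^(1/4), so T ∝ (1−A)^(1/4) / √d.
T₁ = [1361×0.69/(4×5.67×10⁻⁸×5.70²)]^(1/4) = 106.25 K.
T₂ = [1361×0.29/(4×5.67×10⁻⁸×7.80²)]^(1/4) = 73.13 K.

T₁/T₂ ≈ 1.453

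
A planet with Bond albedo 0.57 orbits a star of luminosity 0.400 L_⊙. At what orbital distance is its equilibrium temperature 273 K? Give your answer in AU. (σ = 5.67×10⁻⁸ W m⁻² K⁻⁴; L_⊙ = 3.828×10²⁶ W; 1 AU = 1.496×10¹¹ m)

d ≈ 0.431 AU

L = 0.400 × 3.828×10²⁶ = 1.53×10²⁶ W.
From T_eq⁴ = L(1−A)/(16πσd²): d = √[L(1−A)/(16πσT_eq⁴)].
d = √[1.53×10²⁶ × 0.43 / (16π × 5.67×10⁻⁸ × (273)⁴)] = 6.45×10¹⁰ m = 0.431 AU.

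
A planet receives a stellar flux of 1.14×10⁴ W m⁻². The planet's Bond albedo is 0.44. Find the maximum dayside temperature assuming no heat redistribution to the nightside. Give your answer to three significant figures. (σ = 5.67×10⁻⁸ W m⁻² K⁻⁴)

With no redistribution each surface element balances locally: S(1−A) = σT⁴.
T = [1.14×10⁴ × 0.56 / 5.67×10⁻⁸]^(1/4) = (1.13×10¹¹)^(1/4) = 579 K.

T_ss ≈ 579 K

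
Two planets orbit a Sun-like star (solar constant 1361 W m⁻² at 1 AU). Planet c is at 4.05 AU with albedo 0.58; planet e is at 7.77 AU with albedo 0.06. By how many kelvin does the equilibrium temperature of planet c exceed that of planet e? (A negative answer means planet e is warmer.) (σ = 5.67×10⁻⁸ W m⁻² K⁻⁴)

T_eq = [S₀(1−A)/(4σd²)]^(1/4), so T ∝ (1−A)^(1/4) / √d.
T₁ = [1361×0.42/(4×5.67×10⁻⁸×4.05²)]^(1/4) = 111.34 K.
T₂ = [1361×0.94/(4×5.67×10⁻⁸×7.77²)]^(1/4) = 98.32 K.

ΔT ≈ 13.0 K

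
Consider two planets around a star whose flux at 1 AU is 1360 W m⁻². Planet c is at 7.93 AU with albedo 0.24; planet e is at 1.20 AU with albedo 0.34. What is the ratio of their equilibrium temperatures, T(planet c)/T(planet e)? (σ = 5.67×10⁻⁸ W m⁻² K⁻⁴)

T_eq = [S₀(1−A)/(4σd²)]^(1/4), so T ∝ (1−A)^(1/4) / √d.
T₁ = [1360×0.76/(4×5.67×10⁻⁸×7.93²)]^(1/4) = 92.27 K.
T₂ = [1360×0.66/(4×5.67×10⁻⁸×1.20²)]^(1/4) = 228.97 K.

T₁/T₂ ≈ 0.403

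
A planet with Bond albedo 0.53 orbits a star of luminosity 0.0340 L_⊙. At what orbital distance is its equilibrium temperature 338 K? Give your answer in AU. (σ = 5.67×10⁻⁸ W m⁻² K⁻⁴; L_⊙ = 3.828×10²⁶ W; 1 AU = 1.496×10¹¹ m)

d ≈ 0.0857 AU

L = 0.0340 × 3.828×10²⁶ = 1.30×10²⁵ W.
From T_eq⁴ = L(1−A)/(16πσd²): d = √[L(1−A)/(16πσT_eq⁴)].
d = √[1.30×10²⁵ × 0.47 / (16π × 5.67×10⁻⁸ × (338)⁴)] = 1.28×10¹⁰ m = 0.0857 AU.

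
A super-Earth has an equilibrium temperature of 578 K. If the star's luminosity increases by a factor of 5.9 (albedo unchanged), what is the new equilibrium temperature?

T_eq ∝ L^(1/4) · d^(−1/2).
T′ = 578 × 5.9^(1/4) = 901 K.

T_eq ≈ 901 K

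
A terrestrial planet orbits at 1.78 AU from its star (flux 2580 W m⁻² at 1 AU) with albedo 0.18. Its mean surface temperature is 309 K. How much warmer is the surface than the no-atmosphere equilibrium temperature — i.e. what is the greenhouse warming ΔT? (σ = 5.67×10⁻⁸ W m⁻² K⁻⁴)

S = 2580/1.78² = 814.3 W m⁻².
T_eq = [S(1−A)/(4σ)]^(1/4) = [814.3×0.82/(4×5.67×10⁻⁸)]^(1/4) = 232.9 K.
ΔT = T_surf − T_eq = 309 − 232.9.

ΔT ≈ 76.1 K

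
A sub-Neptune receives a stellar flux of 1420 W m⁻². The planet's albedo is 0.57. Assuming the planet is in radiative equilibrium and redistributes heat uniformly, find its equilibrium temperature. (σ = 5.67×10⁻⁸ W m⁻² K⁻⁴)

T_eq ≈ 228 K

Energy balance: absorbed = emitted ⇒ πR²·S(1−A) = 4πR²·σT_eq⁴, so T_eq⁴ = S(1−A)/(4σ).
T_eq = [1420 × 0.43 / (4 × 5.67×10⁻⁸)]^(1/4) = (2.69×10⁹)^(1/4) = 228 K.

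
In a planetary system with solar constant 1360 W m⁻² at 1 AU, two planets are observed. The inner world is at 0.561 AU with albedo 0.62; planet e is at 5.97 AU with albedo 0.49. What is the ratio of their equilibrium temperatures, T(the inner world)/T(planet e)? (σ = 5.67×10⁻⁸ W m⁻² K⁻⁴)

T_eq = [S₀(1−A)/(4σd²)]^(1/4), so T ∝ (1−A)^(1/4) / √d.
T₁ = [1360×0.38/(4×5.67×10⁻⁸×0.561²)]^(1/4) = 291.70 K.
T₂ = [1360×0.51/(4×5.67×10⁻⁸×5.97²)]^(1/4) = 96.25 K.

T₁/T₂ ≈ 3.031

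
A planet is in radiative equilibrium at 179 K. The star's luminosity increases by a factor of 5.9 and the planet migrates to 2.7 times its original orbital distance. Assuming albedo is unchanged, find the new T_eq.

T_eq ≈ 170 K

T_eq ∝ L^(1/4) · d^(−1/2).
T′ = 179 × 5.9^(1/4) / 2.7^(1/2) = 170 K.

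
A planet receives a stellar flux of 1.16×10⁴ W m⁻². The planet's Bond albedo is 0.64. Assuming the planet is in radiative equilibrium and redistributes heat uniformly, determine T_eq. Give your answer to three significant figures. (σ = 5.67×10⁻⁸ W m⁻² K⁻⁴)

T_eq ≈ 368 K

Energy balance: absorbed = emitted ⇒ πR²·S(1−A) = 4πR²·σT_eq⁴, so T_eq⁴ = S(1−A)/(4σ).
T_eq = [1.16×10⁴ × 0.36 / (4 × 5.67×10⁻⁸)]^(1/4) = (1.84×10¹⁰)^(1/4) = 368 K.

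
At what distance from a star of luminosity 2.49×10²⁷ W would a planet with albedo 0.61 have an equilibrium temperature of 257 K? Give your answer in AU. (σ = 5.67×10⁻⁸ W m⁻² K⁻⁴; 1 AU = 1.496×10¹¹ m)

From T_eq⁴ = L(1−A)/(16πσd²): d = √[L(1−A)/(16πσT_eq⁴)].
d = √[2.49×10²⁷ × 0.39 / (16π × 5.67×10⁻⁸ × (257)⁴)] = 2.79×10¹¹ m = 1.87 AU.

d ≈ 1.87 AU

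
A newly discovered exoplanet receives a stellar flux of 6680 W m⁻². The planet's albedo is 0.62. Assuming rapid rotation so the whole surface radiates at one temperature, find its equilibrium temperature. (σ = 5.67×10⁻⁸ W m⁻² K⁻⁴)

T_eq ≈ 325 K

Energy balance: absorbed = emitted ⇒ πR²·S(1−A) = 4πR²·σT_eq⁴, so T_eq⁴ = S(1−A)/(4σ).
T_eq = [6680 × 0.38 / (4 × 5.67×10⁻⁸)]^(1/4) = (1.12×10¹⁰)^(1/4) = 325 K.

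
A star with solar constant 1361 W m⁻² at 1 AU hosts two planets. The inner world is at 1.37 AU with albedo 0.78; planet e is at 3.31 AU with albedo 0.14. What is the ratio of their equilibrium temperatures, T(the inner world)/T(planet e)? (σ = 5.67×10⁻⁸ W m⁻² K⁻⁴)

T_eq = [S₀(1−A)/(4σd²)]^(1/4), so T ∝ (1−A)^(1/4) / √d.
T₁ = [1361×0.22/(4×5.67×10⁻⁸×1.37²)]^(1/4) = 162.85 K.
T₂ = [1361×0.86/(4×5.67×10⁻⁸×3.31²)]^(1/4) = 147.32 K.

T₁/T₂ ≈ 1.105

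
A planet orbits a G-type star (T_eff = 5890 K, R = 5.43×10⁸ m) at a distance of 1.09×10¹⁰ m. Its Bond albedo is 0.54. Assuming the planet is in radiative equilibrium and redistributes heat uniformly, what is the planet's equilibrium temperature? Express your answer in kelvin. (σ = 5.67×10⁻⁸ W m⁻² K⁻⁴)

L = 4πR_⋆²σT_⋆⁴ = 4π(5.43×10⁸)² × 5.67×10⁻⁸ × (5890)⁴ = 2.53×10²⁶ W.
S = L/(4πd²) = 1.69×10⁵ W m⁻².
Energy balance: absorbed = emitted ⇒ πR²·S(1−A) = 4πR²·σT_eq⁴, so T_eq⁴ = S(1−A)/(4σ).
T_eq = [1.69×10⁵ × 0.46 / (4 × 5.67×10⁻⁸)]^(1/4) = (3.43×10¹¹)^(1/4) = 766 K.

T_eq ≈ 766 K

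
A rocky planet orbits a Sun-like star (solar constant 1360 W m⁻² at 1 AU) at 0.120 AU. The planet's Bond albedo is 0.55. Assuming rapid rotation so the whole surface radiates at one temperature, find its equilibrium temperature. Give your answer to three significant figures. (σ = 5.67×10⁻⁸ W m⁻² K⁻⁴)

T_eq ≈ 658 K

Flux at 0.120 AU: S = 1360/0.120² = 9.44×10⁴ W m⁻².
Energy balance: absorbed = emitted ⇒ πR²·S(1−A) = 4πR²·σT_eq⁴, so T_eq⁴ = S(1−A)/(4σ).
T_eq = [9.44×10⁴ × 0.45 / (4 × 5.67×10⁻⁸)]^(1/4) = (1.87×10¹¹)^(1/4) = 658 K.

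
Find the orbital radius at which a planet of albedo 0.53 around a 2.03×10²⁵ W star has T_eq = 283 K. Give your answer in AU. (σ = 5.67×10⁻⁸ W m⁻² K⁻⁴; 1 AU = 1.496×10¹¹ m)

d ≈ 0.153 AU

From T_eq⁴ = L(1−A)/(16πσd²): d = √[L(1−A)/(16πσT_eq⁴)].
d = √[2.03×10²⁵ × 0.47 / (16π × 5.67×10⁻⁸ × (283)⁴)] = 2.28×10¹⁰ m = 0.153 AU.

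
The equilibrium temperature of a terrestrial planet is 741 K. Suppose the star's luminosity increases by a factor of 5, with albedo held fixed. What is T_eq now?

T_eq ≈ 1110 K

T_eq ∝ L^(1/4) · d^(−1/2).
T′ = 741 × 5^(1/4) = 1110 K.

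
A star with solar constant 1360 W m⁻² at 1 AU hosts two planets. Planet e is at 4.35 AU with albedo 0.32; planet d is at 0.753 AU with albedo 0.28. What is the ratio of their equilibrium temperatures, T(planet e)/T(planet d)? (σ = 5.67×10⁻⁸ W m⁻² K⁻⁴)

T_eq = [S₀(1−A)/(4σd²)]^(1/4), so T ∝ (1−A)^(1/4) / √d.
T₁ = [1360×0.68/(4×5.67×10⁻⁸×4.35²)]^(1/4) = 121.16 K.
T₂ = [1360×0.72/(4×5.67×10⁻⁸×0.753²)]^(1/4) = 295.40 K.

T₁/T₂ ≈ 0.410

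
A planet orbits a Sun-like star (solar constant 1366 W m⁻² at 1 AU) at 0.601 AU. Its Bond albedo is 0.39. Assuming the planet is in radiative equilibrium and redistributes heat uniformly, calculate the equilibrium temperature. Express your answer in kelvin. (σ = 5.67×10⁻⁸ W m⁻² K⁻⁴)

T_eq ≈ 318 K

Flux at 0.601 AU: S = 1366/0.601² = 3780 W m⁻².
Energy balance: absorbed = emitted ⇒ πR²·S(1−A) = 4πR²·σT_eq⁴, so T_eq⁴ = S(1−A)/(4σ).
T_eq = [3780 × 0.61 / (4 × 5.67×10⁻⁸)]^(1/4) = (1.02×10¹⁰)^(1/4) = 318 K.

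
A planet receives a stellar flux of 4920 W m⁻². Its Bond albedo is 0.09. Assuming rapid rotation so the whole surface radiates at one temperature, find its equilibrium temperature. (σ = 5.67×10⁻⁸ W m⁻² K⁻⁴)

Energy balance: absorbed = emitted ⇒ πR²·S(1−A) = 4πR²·σT_eq⁴, so T_eq⁴ = S(1−A)/(4σ).
T_eq = [4920 × 0.91 / (4 × 5.67×10⁻⁸)]^(1/4) = (1.97×10¹⁰)^(1/4) = 375 K.

T_eq ≈ 375 K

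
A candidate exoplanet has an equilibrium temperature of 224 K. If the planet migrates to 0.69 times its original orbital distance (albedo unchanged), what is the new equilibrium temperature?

T_eq ∝ L^(1/4) · d^(−1/2).
T′ = 224 / 0.69^(1/2) = 270 K.

T_eq ≈ 270 K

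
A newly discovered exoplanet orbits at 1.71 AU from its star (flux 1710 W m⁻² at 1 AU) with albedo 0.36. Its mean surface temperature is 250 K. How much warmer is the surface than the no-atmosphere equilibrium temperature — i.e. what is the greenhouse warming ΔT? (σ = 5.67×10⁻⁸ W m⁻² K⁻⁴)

ΔT ≈ 48.4 K

S = 1710/1.71² = 584.8 W m⁻².
T_eq = [S(1−A)/(4σ)]^(1/4) = [584.8×0.64/(4×5.67×10⁻⁸)]^(1/4) = 201.6 K.
ΔT = T_surf − T_eq = 250 − 201.6.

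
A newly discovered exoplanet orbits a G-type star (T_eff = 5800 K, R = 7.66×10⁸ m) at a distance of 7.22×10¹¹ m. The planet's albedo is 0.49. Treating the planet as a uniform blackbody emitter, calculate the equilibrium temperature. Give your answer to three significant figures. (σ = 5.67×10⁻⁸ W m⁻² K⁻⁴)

T_eq ≈ 113 K

L = 4πR_⋆²σT_⋆⁴ = 4π(7.66×10⁸)² × 5.67×10⁻⁸ × (5800)⁴ = 4.73×10²⁶ W.
S = L/(4πd²) = 72.2 W m⁻².
Energy balance: absorbed = emitted ⇒ πR²·S(1−A) = 4πR²·σT_eq⁴, so T_eq⁴ = S(1−A)/(4σ).
T_eq = [72.2 × 0.51 / (4 × 5.67×10⁻⁸)]^(1/4) = (1.62×10⁸)^(1/4) = 113 K.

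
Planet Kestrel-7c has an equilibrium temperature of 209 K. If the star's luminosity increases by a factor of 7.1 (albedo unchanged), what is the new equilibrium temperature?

T_eq ∝ L^(1/4) · d^(−1/2).
T′ = 209 × 7.1^(1/4) = 341 K.

T_eq ≈ 341 K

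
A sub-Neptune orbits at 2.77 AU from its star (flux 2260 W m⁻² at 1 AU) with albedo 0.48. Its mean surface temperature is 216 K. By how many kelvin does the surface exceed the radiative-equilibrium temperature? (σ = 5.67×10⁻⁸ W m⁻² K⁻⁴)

ΔT ≈ 54.8 K

S = 2260/2.77² = 294.5 W m⁻².
T_eq = [S(1−A)/(4σ)]^(1/4) = [294.5×0.52/(4×5.67×10⁻⁸)]^(1/4) = 161.2 K.
ΔT = T_surf − T_eq = 216 − 161.2.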